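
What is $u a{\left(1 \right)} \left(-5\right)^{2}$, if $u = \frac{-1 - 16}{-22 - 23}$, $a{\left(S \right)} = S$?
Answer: $\frac{85}{9} \approx 9.4444$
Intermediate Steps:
$u = \frac{17}{45}$ ($u = - \frac{17}{-45} = \left(-17\right) \left(- \frac{1}{45}\right) = \frac{17}{45} \approx 0.37778$)
$u a{\left(1 \right)} \left(-5\right)^{2} = \frac{17}{45} \cdot 1 \left(-5\right)^{2} = \frac{17}{45} \cdot 25 = \frac{85}{9}$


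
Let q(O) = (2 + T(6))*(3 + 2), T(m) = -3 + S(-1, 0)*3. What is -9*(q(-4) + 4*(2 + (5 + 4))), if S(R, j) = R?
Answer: -216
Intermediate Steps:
T(m) = -6 (T(m) = -3 - 1*3 = -3 - 3 = -6)
q(O) = -20 (q(O) = (2 - 6)*(3 + 2) = -4*5 = -20)
-9*(q(-4) + 4*(2 + (5 + 4))) = -9*(-20 + 4*(2 + (5 + 4))) = -9*(-20 + 4*(2 + 9)) = -9*(-20 + 4*11) = -9*(-20 + 44) = -9*24 = -216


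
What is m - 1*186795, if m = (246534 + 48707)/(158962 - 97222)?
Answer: -11532428059/61740 ≈ -1.8679e+5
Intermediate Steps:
m = 295241/61740 ≈ 4.7820
m - 1*186795 = 295241/61740 - 1*186795 = 295241/61740 - 186795 = -11532428059/61740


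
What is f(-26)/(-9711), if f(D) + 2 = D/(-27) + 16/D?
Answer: 580/3408561 ≈ 0.00017016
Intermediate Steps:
f(D) = -2 + 16/D - D/27 (f(D) = -2 + (D/(-27) + 16/D) = -2 + (D*(-1/27) + 16/D) = -2 + (-D/27 + 16/D) = -2 + (16/D - D/27) = -2 + 16/D - D/27)
f(-26)/(-9711) = (-2 + 16/(-26) - 1/27*(-26))/(-9711) = (-2 + 16*(-1/26) + 26/27)*(-1/9711) = (-2 - 8/13 + 26/27)*(-1/9711) = -580/351*(-1/9711) = 580/3408561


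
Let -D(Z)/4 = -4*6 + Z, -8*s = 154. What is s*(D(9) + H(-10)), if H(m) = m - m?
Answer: -1155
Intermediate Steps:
s = -77/4 (s = -⅛*154 = -77/4 ≈ -19.250)
H(m) = 0
D(Z) = 96 - 4*Z (D(Z) = -4*(-4*6 + Z) = -4*(-24 + Z) = 96 - 4*Z)
s*(D(9) + H(-10)) = -77*((96 - 4*9) + 0)/4 = -77*((96 - 36) + 0)/4 = -77*(60 + 0)/4 = -77/4*60 = -1155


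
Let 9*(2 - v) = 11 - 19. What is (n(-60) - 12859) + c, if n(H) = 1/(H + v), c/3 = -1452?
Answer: -8848519/514 ≈ -17215.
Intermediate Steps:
v = 26/9 (v = 2 - (11 - 19)/9 = 2 - ⅑*(-8) = 2 + 8/9 = 26/9 ≈ 2.8889)
c = -4356 (c = 3*(-1452) = -4356)
n(H) = 1/(26/9 + H) (n(H) = 1/(H + 26/9) = 1/(26/9 + H))
(n(-60) - 12859) + c = (9/(26 + 9*(-60)) - 12859) - 4356 = (9/(26 - 540) - 12859) - 4356 = (9/(-514) - 12859) - 4356 = (9*(-1/514) - 12859) - 4356 = (-9/514 - 12859) - 4356 = -6609535/514 - 4356 = -8848519/514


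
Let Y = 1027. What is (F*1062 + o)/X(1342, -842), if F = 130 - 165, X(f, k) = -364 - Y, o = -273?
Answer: 37443/1391 ≈ 26.918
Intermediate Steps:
X(f, k) = -1391 (X(f, k) = -364 - 1*1027 = -364 - 1027 = -1391)
F = -35
(F*1062 + o)/X(1342, -842) = (-35*1062 - 273)/(-1391) = (-37170 - 273)*(-1/1391) = -37443*(-1/1391) = 37443/1391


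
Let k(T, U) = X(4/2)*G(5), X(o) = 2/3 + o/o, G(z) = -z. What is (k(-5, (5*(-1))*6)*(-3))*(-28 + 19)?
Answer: -225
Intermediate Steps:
X(o) = 5/3 (X(o) = 2*(1/3) + 1 = 2/3 + 1 = 5/3)
k(T, U) = -25/3 (k(T, U) = 5*(-1*5)/3 = (5/3)*(-5) = -25/3)
(k(-5, (5*(-1))*6)*(-3))*(-28 + 19) = (-25/3*(-3))*(-28 + 19) = 25*(-9) = -225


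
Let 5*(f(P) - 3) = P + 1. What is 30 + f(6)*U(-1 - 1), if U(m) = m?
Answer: 106/5 ≈ 21.200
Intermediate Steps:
f(P) = 16/5 + P/5 (f(P) = 3 + (P + 1)/5 = 3 + (1 + P)/5 = 3 + (⅕ + P/5) = 16/5 + P/5)
30 + f(6)*U(-1 - 1) = 30 + (16/5 + (⅕)*6)*(-1 - 1) = 30 + (16/5 + 6/5)*(-2) = 30 + (22/5)*(-2) = 30 - 44/5 = 106/5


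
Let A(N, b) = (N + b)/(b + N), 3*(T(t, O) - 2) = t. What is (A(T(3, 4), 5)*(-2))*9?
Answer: -18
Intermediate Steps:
T(t, O) = 2 + t/3
A(N, b) = 1 (A(N, b) = (N + b)/(N + b) = 1)
(A(T(3, 4), 5)*(-2))*9 = (1*(-2))*9 = -2*9 = -18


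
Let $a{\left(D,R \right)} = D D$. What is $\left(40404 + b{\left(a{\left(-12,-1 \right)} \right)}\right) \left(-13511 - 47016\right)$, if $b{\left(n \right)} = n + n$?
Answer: $-2462964684$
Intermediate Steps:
$a{\left(D,R \right)} = D^{2}$
$b{\left(n \right)} = 2 n$
$\left(40404 + b{\left(a{\left(-12,-1 \right)} \right)}\right) \left(-13511 - 47016\right) = \left(40404 + 2 \left(-12\right)^{2}\right) \left(-13511 - 47016\right) = \left(40404 + 2 \cdot 144\right) \left(-60527\right) = \left(40404 + 288\right) \left(-60527\right) = 40692 \left(-60527\right) = -2462964684$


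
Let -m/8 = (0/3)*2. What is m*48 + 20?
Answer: 20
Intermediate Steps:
m = 0 (m = -8*0/3*2 = -8*(1/3)*0*2 = -0*2 = -8*0 = 0)
m*48 + 20 = 0*48 + 20 = 0 + 20 = 20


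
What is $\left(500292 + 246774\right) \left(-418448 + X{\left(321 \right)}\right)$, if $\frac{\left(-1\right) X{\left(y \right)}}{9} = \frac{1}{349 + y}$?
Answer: $- \frac{104723775007077}{335} \approx -3.1261 \cdot 10^{11}$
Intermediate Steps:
$X{\left(y \right)} = - \frac{9}{349 + y}$
$\left(500292 + 246774\right) \left(-418448 + X{\left(321 \right)}\right) = \left(500292 + 246774\right) \left(-418448 - \frac{9}{349 + 321}\right) = 747066 \left(-418448 - \frac{9}{670}\right) = 747066 \left(- \frac{280360169}{670}\right) = - \frac{104723775007077}{335}$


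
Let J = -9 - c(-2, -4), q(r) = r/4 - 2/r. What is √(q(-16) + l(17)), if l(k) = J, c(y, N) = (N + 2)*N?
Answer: I*√334/4 ≈ 4.5689*I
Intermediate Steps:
c(y, N) = N*(2 + N) (c(y, N) = (2 + N)*N = N*(2 + N))
q(r) = -2/r + r/4 (q(r) = r*(¼) - 2/r = r/4 - 2/r = -2/r + r/4)
J = -17 (J = -9 - (-4)*(2 - 4) = -9 - (-4)*(-2) = -9 - 1*8 = -9 - 8 = -17)
l(k) = -17
√(q(-16) + l(17)) = √((-2/(-16) + (¼)*(-16)) - 17) = √((-2*(-1/16) - 4) - 17) = √((⅛ - 4) - 17) = √(-31/8 - 17) = √(-167/8) = I*√334/4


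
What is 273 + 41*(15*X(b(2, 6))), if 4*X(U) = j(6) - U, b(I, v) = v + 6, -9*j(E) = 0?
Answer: -1572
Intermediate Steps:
j(E) = 0 (j(E) = -⅑*0 = 0)
b(I, v) = 6 + v
X(U) = -U/4 (X(U) = (0 - U)/4 = (-U)/4 = -U/4)
273 + 41*(15*X(b(2, 6))) = 273 + 41*(15*(-(6 + 6)/4)) = 273 + 41*(15*(-¼*12)) = 273 + 41*(15*(-3)) = 273 + 41*(-45) = 273 - 1845 = -1572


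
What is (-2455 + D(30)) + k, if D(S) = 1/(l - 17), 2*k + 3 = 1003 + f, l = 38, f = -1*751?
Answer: -97879/42 ≈ -2330.5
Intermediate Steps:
f = -751
k = 249/2 (k = -3/2 + (1003 - 751)/2 = -3/2 + (1/2)*252 = -3/2 + 126 = 249/2 ≈ 124.50)
D(S) = 1/21 (D(S) = 1/(38 - 17) = 1/21)
(-2455 + D(30)) + k = (-2455 + 1/21) + 249/2 = -51554/21 + 249/2 = -97879/42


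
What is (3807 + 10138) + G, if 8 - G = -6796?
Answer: 20749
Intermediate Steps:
G = 6804 (G = 8 - 1*(-6796) = 8 + 6796 = 6804)
(3807 + 10138) + G = (3807 + 10138) + 6804 = 13945 + 6804 = 20749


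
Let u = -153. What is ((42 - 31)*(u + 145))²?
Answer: 7744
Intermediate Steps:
((42 - 31)*(u + 145))² = ((42 - 31)*(-153 + 145))² = (11*(-8))² = (-88)² = 7744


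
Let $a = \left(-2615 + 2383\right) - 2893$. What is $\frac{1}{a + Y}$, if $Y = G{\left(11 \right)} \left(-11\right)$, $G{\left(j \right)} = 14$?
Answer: $- \frac{1}{3279} \approx -0.00030497$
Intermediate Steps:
$Y = -154$ ($Y = 14 \left(-11\right) = -154$)
$a = -3125$ ($a = -232 - 2893 = -3125$)
$\frac{1}{a + Y} = \frac{1}{-3125 - 154} = \frac{1}{-3279} = - \frac{1}{3279}$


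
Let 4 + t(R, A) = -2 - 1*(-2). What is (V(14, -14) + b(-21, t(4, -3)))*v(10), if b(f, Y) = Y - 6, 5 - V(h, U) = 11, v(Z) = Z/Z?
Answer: -16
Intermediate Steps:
v(Z) = 1
V(h, U) = -6 (V(h, U) = 5 - 1*11 = 5 - 11 = -6)
t(R, A) = -4 (t(R, A) = -4 + (-2 - 1*(-2)) = -4 + (-2 + 2) = -4 + 0 = -4)
b(f, Y) = -6 + Y
(V(14, -14) + b(-21, t(4, -3)))*v(10) = (-6 + (-6 - 4))*1 = (-6 - 10)*1 = -16*1 = -16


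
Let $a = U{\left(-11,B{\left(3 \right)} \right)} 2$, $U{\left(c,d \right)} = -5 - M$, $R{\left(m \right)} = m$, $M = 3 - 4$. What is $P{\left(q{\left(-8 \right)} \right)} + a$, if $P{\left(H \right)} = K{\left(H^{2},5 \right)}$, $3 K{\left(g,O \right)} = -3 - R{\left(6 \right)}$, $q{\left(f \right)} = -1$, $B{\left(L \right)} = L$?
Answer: $-11$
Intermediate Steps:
$M = -1$
$K{\left(g,O \right)} = -3$ ($K{\left(g,O \right)} = \frac{-3 - 6}{3} = \frac{1}{3} \left(-9\right) = -3$)
$P{\left(H \right)} = -3$
$U{\left(c,d \right)} = -4$ ($U{\left(c,d \right)} = -5 - -1 = -5 + 1 = -4$)
$a = -8$ ($a = \left(-4\right) 2 = -8$)
$P{\left(q{\left(-8 \right)} \right)} + a = -3 - 8 = -11$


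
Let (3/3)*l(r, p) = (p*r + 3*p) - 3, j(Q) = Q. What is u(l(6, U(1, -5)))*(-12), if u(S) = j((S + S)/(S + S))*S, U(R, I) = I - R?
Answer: 684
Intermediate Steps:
l(r, p) = -3 + 3*p + p*r (l(r, p) = (p*r + 3*p) - 3 = (3*p + p*r) - 3 = -3 + 3*p + p*r)
u(S) = S (u(S) = ((S + S)/(S + S))*S = ((2*S)/((2*S)))*S = ((2*S)*(1/(2*S)))*S = 1*S = S)
u(l(6, U(1, -5)))*(-12) = (-3 + 3*(-5 - 1*1) + (-5 - 1*1)*6)*(-12) = (-3 + 3*(-5 - 1) + (-5 - 1)*6)*(-12) = (-3 + 3*(-6) - 6*6)*(-12) = (-3 - 18 - 36)*(-12) = -57*(-12) = 684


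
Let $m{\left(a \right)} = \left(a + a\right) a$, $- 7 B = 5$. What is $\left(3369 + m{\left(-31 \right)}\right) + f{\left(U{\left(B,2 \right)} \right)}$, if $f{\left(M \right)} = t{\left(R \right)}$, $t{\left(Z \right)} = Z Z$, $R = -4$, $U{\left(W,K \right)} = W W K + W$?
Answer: $5307$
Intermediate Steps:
$B = - \frac{5}{7}$ ($B = \left(- \frac{1}{7}\right) 5 = - \frac{5}{7} \approx -0.71429$)
$m{\left(a \right)} = 2 a^{2}$ ($m{\left(a \right)} = 2 a a = 2 a^{2}$)
$U{\left(W,K \right)} = W + K W^{2}$ ($U{\left(W,K \right)} = W^{2} K + W = K W^{2} + W = W + K W^{2}$)
$t{\left(Z \right)} = Z^{2}$
$f{\left(M \right)} = 16$ ($f{\left(M \right)} = \left(-4\right)^{2} = 16$)
$\left(3369 + m{\left(-31 \right)}\right) + f{\left(U{\left(B,2 \right)} \right)} = \left(3369 + 2 \left(-31\right)^{2}\right) + 16 = \left(3369 + 2 \cdot 961\right) + 16 = \left(3369 + 1922\right) + 16 = 5291 + 16 = 5307$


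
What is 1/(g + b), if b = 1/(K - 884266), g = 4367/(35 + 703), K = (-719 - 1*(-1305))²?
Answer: 33263505/196831546 ≈ 0.16899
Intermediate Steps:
K = 343396 (K = (-719 + 1305)² = 586² = 343396)
g = 4367/738 ≈ 5.9173
b = -1/540870 (b = 1/(343396 - 884266) = 1/(-540870) = -1/540870 ≈ -1.8489e-6)
1/(g + b) = 1/(4367/738 - 1/540870) = 1/(196831546/33263505) = 33263505/196831546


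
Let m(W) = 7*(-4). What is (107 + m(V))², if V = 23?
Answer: 6241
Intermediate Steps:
m(W) = -28
(107 + m(V))² = (107 - 28)² = 79² = 6241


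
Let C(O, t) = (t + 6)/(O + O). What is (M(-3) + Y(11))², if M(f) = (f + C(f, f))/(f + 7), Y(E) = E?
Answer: 6561/64 ≈ 102.52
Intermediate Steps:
C(O, t) = (6 + t)/(2*O) (C(O, t) = (6 + t)/((2*O)) = (6 + t)*(1/(2*O)) = (6 + t)/(2*O))
M(f) = (f + (6 + f)/(2*f))/(7 + f) (M(f) = (f + (6 + f)/(2*f))/(f + 7) = (f + (6 + f)/(2*f))/(7 + f))
(M(-3) + Y(11))² = ((3 + (-3)² + (½)*(-3))/((-3)*(7 - 3)) + 11)² = (-⅓*(3 + 9 - 3/2)/4 + 11)² = (-⅓*¼*21/2 + 11)² = (-7/8 + 11)² = (81/8)² = 6561/64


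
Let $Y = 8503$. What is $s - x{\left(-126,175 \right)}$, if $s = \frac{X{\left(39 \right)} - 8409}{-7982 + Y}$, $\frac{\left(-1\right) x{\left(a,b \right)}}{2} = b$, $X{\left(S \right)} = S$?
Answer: $\frac{173980}{521} \approx 333.93$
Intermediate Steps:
$x{\left(a,b \right)} = - 2 b$
$s = - \frac{8370}{521}$ ($s = \frac{39 - 8409}{-7982 + 8503} = - \frac{8370}{521} \approx -16.065$)
$s - x{\left(-126,175 \right)} = - \frac{8370}{521} - \left(-2\right) 175 = - \frac{8370}{521} - -350 = - \frac{8370}{521} + 350 = \frac{173980}{521}$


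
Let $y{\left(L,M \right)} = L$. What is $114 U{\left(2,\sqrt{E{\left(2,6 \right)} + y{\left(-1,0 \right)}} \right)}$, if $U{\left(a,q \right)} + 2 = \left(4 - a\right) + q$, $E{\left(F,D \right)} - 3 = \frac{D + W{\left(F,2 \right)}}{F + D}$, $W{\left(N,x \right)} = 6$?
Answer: $57 \sqrt{14} \approx 213.27$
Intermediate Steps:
$E{\left(F,D \right)} = 3 + \frac{6 + D}{D + F}$ ($E{\left(F,D \right)} = 3 + \frac{D + 6}{F + D} = 3 + \frac{6 + D}{D + F}$)
$U{\left(a,q \right)} = 2 + q - a$ ($U{\left(a,q \right)} = -2 - \left(-4 + a - q\right) = -2 + \left(4 + q - a\right) = 2 + q - a$)
$114 U{\left(2,\sqrt{E{\left(2,6 \right)} + y{\left(-1,0 \right)}} \right)} = 114 \left(2 + \sqrt{\frac{6 + 3 \cdot 2 + 4 \cdot 6}{6 + 2} - 1} - 2\right) = 114 \left(2 + \sqrt{\frac{6 + 6 + 24}{8} - 1} - 2\right) = 114 \left(2 + \sqrt{\frac{1}{8} \cdot 36 - 1} - 2\right) = 114 \left(2 + \sqrt{\frac{9}{2} - 1} - 2\right) = 114 \left(2 + \sqrt{\frac{7}{2}} - 2\right) = 114 \left(2 + \frac{\sqrt{14}}{2} - 2\right) = 114 \frac{\sqrt{14}}{2} = 57 \sqrt{14}$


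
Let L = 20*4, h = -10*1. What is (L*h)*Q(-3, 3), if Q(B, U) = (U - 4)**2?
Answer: -800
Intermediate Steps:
Q(B, U) = (-4 + U)**2
h = -10
L = 80
(L*h)*Q(-3, 3) = (80*(-10))*(-4 + 3)**2 = -800*(-1)**2 = -800*1 = -800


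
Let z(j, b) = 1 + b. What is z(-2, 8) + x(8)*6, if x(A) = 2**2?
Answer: 33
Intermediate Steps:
x(A) = 4
z(-2, 8) + x(8)*6 = (1 + 8) + 4*6 = 9 + 24 = 33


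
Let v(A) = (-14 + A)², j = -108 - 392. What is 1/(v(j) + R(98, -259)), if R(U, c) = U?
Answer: 1/264294 ≈ 3.7837e-6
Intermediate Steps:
j = -500
1/(v(j) + R(98, -259)) = 1/((-14 - 500)² + 98) = 1/((-514)² + 98) = 1/(264196 + 98) = 1/264294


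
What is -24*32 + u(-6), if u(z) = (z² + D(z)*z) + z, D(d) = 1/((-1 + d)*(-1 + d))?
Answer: -36168/49 ≈ -738.12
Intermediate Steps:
D(d) = (-1 + d)⁻² (D(d) = 1/((-1 + d)²) = (-1 + d)⁻²)
u(z) = z + z² + z/(-1 + z)² (u(z) = (z² + z/(-1 + z)²) + z = z + z² + z/(-1 + z)²)
-24*32 + u(-6) = -24*32 + (-6 + (-6)² - 6/(-1 - 6)²) = -768 + (-6 + 36 - 6/(-7)²) = -768 + (-6 + 36 - 6*1/49) = -768 + (-6 + 36 - 6/49) = -768 + 1464/49 = -36168/49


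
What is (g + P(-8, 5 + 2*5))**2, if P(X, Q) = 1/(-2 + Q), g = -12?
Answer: 24025/169 ≈ 142.16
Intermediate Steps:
(g + P(-8, 5 + 2*5))**2 = (-12 + 1/(-2 + (5 + 2*5)))**2 = (-12 + 1/(-2 + (5 + 10)))**2 = (-12 + 1/(-2 + 15))**2 = (-12 + 1/13)**2 = (-155/13)**2 = 24025/169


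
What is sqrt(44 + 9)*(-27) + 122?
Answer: 122 - 27*sqrt(53) ≈ -74.563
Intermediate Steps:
sqrt(44 + 9)*(-27) + 122 = sqrt(53)*(-27) + 122 = -27*sqrt(53) + 122 = 122 - 27*sqrt(53)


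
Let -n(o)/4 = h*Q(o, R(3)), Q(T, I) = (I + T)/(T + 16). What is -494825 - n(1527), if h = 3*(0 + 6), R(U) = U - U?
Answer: -763405031/1543 ≈ -4.9475e+5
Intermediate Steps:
R(U) = 0
Q(T, I) = (I + T)/(16 + T)
h = 18 (h = 3*6 = 18)
n(o) = -72*o/(16 + o) (n(o) = -72*(0 + o)/(16 + o) = -72*o/(16 + o))
-494825 - n(1527) = -494825 - (-72)*1527/(16 + 1527) = -494825 - (-72)*1527/1543 = -494825 - 1*(-109944/1543) = -494825 + 109944/1543 = -763405031/1543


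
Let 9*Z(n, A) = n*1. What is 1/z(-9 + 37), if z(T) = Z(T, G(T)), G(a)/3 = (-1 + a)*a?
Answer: 9/28 ≈ 0.32143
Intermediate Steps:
G(a) = 3*a*(-1 + a) (G(a) = 3*((-1 + a)*a) = 3*(a*(-1 + a)) = 3*a*(-1 + a))
Z(n, A) = n/9 (Z(n, A) = (n*1)/9 = n/9)
z(T) = T/9
1/z(-9 + 37) = 1/((-9 + 37)/9) = 1/((⅑)*28) = 1/(28/9) = 9/28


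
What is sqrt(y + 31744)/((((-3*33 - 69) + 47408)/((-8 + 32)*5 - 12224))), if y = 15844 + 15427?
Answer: -1513*sqrt(63015)/5905 ≈ -64.319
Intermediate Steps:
y = 31271
sqrt(y + 31744)/((((-3*33 - 69) + 47408)/((-8 + 32)*5 - 12224))) = sqrt(31271 + 31744)/((((-3*33 - 69) + 47408)/((-8 + 32)*5 - 12224))) = sqrt(63015)/((((-99 - 69) + 47408)/(24*5 - 12224))) = sqrt(63015)/(((-168 + 47408)/(120 - 12224))) = sqrt(63015)/((47240/(-12104))) = sqrt(63015)/((47240*(-1/12104))) = sqrt(63015)/(-5905/1513) = sqrt(63015)*(-1513/5905) = -1513*sqrt(63015)/5905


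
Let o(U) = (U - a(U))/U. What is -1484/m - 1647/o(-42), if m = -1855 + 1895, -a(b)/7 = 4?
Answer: -49781/10 ≈ -4978.1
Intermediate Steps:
a(b) = -28 (a(b) = -7*4 = -28)
m = 40
o(U) = (28 + U)/U (o(U) = (U - 1*(-28))/U = (U + 28)/U = (28 + U)/U)
-1484/m - 1647/o(-42) = -1484/40 - 1647*(-42/(28 - 42)) = -1484*1/40 - 1647/((-1/42*(-14))) = -371/10 - 1647/⅓ = -371/10 - 1647*3 = -371/10 - 4941 = -49781/10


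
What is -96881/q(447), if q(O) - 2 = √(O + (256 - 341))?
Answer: 96881/179 - 96881*√362/358 ≈ -4607.6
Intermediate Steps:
q(O) = 2 + √(-85 + O) (q(O) = 2 + √(O + (256 - 341)) = 2 + √(O - 85) = 2 + √(-85 + O))
-96881/q(447) = -96881/(2 + √(-85 + 447)) = -96881/(2 + √362)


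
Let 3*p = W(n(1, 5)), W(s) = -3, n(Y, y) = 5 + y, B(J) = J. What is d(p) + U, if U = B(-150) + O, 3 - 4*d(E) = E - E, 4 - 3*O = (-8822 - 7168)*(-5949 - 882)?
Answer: -436912535/12 ≈ -3.6409e+7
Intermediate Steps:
O = -109227686/3 (O = 4/3 - (-8822 - 7168)*(-5949 - 882)/3 = 4/3 - (-5330)*(-6831) = 4/3 - 1/3*109227690 = 4/3 - 36409230 = -109227686/3 ≈ -3.6409e+7)
p = -1 (p = (1/3)*(-3) = -1)
d(E) = 3/4 (d(E) = 3/4 - (E - E)/4 = 3/4 - 1/4*0 = 3/4 + 0 = 3/4)
U = -109228136/3 (U = -150 - 109227686/3 = -109228136/3 ≈ -3.6409e+7)
d(p) + U = 3/4 - 109228136/3 = -436912535/12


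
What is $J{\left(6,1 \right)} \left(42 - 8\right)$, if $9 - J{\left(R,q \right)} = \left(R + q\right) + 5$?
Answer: $-102$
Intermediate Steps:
$J{\left(R,q \right)} = 4 - R - q$ ($J{\left(R,q \right)} = 9 - \left(\left(R + q\right) + 5\right) = 9 - \left(5 + R + q\right) = 4 - R - q$)
$J{\left(6,1 \right)} \left(42 - 8\right) = \left(4 - 6 - 1\right) \left(42 - 8\right) = \left(4 - 6 - 1\right) 34 = \left(-3\right) 34 = -102$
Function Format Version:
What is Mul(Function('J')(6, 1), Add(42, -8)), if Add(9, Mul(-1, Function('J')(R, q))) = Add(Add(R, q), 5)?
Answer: -102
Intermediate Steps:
Function('J')(R, q) = Add(4, Mul(-1, R), Mul(-1, q)) (Function('J')(R, q) = Add(9, Mul(-1, Add(Add(R, q), 5))) = Add(9, Mul(-1, Add(5, R, q))) = Add(9, Add(-5, Mul(-1, R), Mul(-1, q))) = Add(4, Mul(-1, R), Mul(-1, q)))
Mul(Function('J')(6, 1), Add(42, -8)) = Mul(Add(4, Mul(-1, 6), Mul(-1, 1)), Add(42, -8)) = Mul(Add(4, -6, -1), 34) = Mul(-3, 34) = -102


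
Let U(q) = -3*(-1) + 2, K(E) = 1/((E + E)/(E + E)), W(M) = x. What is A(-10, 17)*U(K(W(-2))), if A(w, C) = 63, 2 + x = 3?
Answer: 315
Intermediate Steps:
x = 1 (x = -2 + 3 = 1)
W(M) = 1
K(E) = 1 (K(E) = 1/((2*E)/((2*E))) = 1/((2*E)*(1/(2*E))) = 1/1 = 1)
U(q) = 5 (U(q) = 3 + 2 = 5)
A(-10, 17)*U(K(W(-2))) = 63*5 = 315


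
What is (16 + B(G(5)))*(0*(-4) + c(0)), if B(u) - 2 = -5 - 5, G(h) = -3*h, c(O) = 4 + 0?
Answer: 32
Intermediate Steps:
c(O) = 4
B(u) = -8 (B(u) = 2 + (-5 - 5) = 2 - 10 = -8)
(16 + B(G(5)))*(0*(-4) + c(0)) = (16 - 8)*(0*(-4) + 4) = 8*(0 + 4) = 8*4 = 32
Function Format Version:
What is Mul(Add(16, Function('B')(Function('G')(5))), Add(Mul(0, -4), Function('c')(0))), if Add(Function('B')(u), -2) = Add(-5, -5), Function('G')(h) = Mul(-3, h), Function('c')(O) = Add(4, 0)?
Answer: 32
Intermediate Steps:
Function('c')(O) = 4
Function('B')(u) = -8 (Function('B')(u) = Add(2, Add(-5, -5)) = Add(2, -10) = -8)
Mul(Add(16, Function('B')(Function('G')(5))), Add(Mul(0, -4), Function('c')(0))) = Mul(Add(16, -8), Add(Mul(0, -4), 4)) = Mul(8, Add(0, 4)) = Mul(8, 4) = 32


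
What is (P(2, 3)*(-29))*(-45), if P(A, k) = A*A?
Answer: 5220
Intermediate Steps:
P(A, k) = A²
(P(2, 3)*(-29))*(-45) = (2²*(-29))*(-45) = (4*(-29))*(-45) = -116*(-45) = 5220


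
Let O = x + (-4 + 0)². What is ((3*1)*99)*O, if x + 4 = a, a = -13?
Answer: -297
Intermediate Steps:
x = -17 (x = -4 - 13 = -17)
O = -1 (O = -17 + (-4 + 0)² = -17 + (-4)² = -17 + 16 = -1)
((3*1)*99)*O = ((3*1)*99)*(-1) = (3*99)*(-1) = 297*(-1) = -297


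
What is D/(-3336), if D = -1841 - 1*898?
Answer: 913/1112 ≈ 0.82104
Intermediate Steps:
D = -2739 (D = -1841 - 898 = -2739)
D/(-3336) = -2739/(-3336) = -2739*(-1/3336) = 913/1112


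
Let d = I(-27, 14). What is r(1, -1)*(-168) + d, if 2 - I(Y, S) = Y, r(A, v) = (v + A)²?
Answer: 29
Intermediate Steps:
r(A, v) = (A + v)²
I(Y, S) = 2 - Y
d = 29 (d = 2 - 1*(-27) = 2 + 27 = 29)
r(1, -1)*(-168) + d = (1 - 1)²*(-168) + 29 = 0²*(-168) + 29 = 0*(-168) + 29 = 0 + 29 = 29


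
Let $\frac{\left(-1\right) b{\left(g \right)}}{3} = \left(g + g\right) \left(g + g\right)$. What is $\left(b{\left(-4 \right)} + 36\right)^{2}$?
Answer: $24336$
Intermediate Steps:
$b{\left(g \right)} = - 12 g^{2}$ ($b{\left(g \right)} = - 3 \left(g + g\right) \left(g + g\right) = - 3 \cdot 2 g 2 g = - 3 \cdot 4 g^{2} = - 12 g^{2}$)
$\left(b{\left(-4 \right)} + 36\right)^{2} = \left(- 12 \left(-4\right)^{2} + 36\right)^{2} = \left(\left(-12\right) 16 + 36\right)^{2} = \left(-192 + 36\right)^{2} = \left(-156\right)^{2} = 24336$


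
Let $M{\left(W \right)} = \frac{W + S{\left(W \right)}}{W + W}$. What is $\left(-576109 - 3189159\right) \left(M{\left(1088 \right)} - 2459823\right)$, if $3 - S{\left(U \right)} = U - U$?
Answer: $\frac{5038468671217969}{544} \approx 9.2619 \cdot 10^{12}$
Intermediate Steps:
$S{\left(U \right)} = 3$ ($S{\left(U \right)} = 3 - \left(U - U\right) = 3 - 0 = 3 + 0 = 3$)
$M{\left(W \right)} = \frac{3 + W}{2 W}$ ($M{\left(W \right)} = \frac{W + 3}{W + W} = \frac{3 + W}{2 W}$)
$\left(-576109 - 3189159\right) \left(M{\left(1088 \right)} - 2459823\right) = \left(-576109 - 3189159\right) \left(\frac{3 + 1088}{2 \cdot 1088} - 2459823\right) = - 3765268 \left(\frac{1}{2} \cdot \frac{1}{1088} \cdot 1091 - 2459823\right) = - 3765268 \left(\frac{1091}{2176} - 2459823\right) = \left(-3765268\right) \left(- \frac{5352573757}{2176}\right) = \frac{5038468671217969}{544}$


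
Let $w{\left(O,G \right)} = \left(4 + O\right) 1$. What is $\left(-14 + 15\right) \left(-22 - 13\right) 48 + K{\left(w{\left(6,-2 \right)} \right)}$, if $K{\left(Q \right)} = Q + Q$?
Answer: $-1660$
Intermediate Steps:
$w{\left(O,G \right)} = 4 + O$
$K{\left(Q \right)} = 2 Q$
$\left(-14 + 15\right) \left(-22 - 13\right) 48 + K{\left(w{\left(6,-2 \right)} \right)} = \left(-14 + 15\right) \left(-22 - 13\right) 48 + 2 \left(4 + 6\right) = 1 \left(-35\right) 48 + 2 \cdot 10 = \left(-35\right) 48 + 20 = -1680 + 20 = -1660$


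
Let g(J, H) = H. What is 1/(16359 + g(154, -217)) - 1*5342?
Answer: -86230563/16142 ≈ -5342.0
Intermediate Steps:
1/(16359 + g(154, -217)) - 1*5342 = 1/(16359 - 217) - 1*5342 = 1/16142 - 5342 = -86230563/16142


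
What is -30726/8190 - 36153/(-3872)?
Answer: 9840111/1761760 ≈ 5.5854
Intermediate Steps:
-30726/8190 - 36153/(-3872) = -30726*1/8190 - 36153*(-1/3872) = -1707/455 + 36153/3872 = 9840111/1761760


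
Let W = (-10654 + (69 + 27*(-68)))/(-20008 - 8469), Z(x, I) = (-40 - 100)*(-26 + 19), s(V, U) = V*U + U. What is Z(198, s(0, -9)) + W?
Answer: 27919881/28477 ≈ 980.44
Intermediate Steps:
s(V, U) = U + U*V (s(V, U) = U*V + U = U + U*V)
Z(x, I) = 980 (Z(x, I) = -140*(-7) = 980)
W = 12421/28477 (W = (-10654 + (69 - 1836))/(-28477) = (-10654 - 1767)*(-1/28477) = -12421*(-1/28477) = 12421/28477 ≈ 0.43618)
Z(198, s(0, -9)) + W = 980 + 12421/28477 = 27919881/28477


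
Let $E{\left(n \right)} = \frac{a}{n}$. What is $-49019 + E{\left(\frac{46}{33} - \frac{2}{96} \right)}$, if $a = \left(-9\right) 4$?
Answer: $- \frac{35557783}{725} \approx -49045.0$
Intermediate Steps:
$a = -36$
$E{\left(n \right)} = - \frac{36}{n}$
$-49019 + E{\left(\frac{46}{33} - \frac{2}{96} \right)} = -49019 - \frac{36}{\frac{46}{33} - \frac{2}{96}} = -49019 - \frac{36}{46 \cdot \frac{1}{33} - \frac{1}{48}} = -49019 - \frac{36}{\frac{46}{33} - \frac{1}{48}} = -49019 - \frac{36}{\frac{725}{528}} = -49019 - \frac{19008}{725} = - \frac{35557783}{725}$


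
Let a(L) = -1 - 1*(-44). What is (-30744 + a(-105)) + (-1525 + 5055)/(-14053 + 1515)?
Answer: -192466334/6269 ≈ -30701.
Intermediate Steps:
a(L) = 43 (a(L) = -1 + 44 = 43)
(-30744 + a(-105)) + (-1525 + 5055)/(-14053 + 1515) = (-30744 + 43) + (-1525 + 5055)/(-14053 + 1515) = -30701 + 3530/(-12538) = -30701 + 3530*(-1/12538) = -30701 - 1765/6269 = -192466334/6269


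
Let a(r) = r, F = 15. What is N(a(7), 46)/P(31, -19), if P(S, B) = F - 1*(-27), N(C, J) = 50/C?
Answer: 25/147 ≈ 0.17007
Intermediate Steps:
P(S, B) = 42 (P(S, B) = 15 - 1*(-27) = 15 + 27 = 42)
N(a(7), 46)/P(31, -19) = (50/7)/42 = (50*(1/7))*(1/42) = (50/7)*(1/42) = 25/147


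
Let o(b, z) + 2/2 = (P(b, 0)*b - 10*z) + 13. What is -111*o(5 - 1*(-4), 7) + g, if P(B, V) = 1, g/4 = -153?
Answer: 4827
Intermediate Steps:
g = -612 (g = 4*(-153) = -612)
o(b, z) = 12 + b - 10*z (o(b, z) = -1 + ((1*b - 10*z) + 13) = -1 + ((b - 10*z) + 13) = -1 + (13 + b - 10*z) = 12 + b - 10*z)
-111*o(5 - 1*(-4), 7) + g = -111*(12 + (5 - 1*(-4)) - 10*7) - 612 = -111*(12 + (5 + 4) - 70) - 612 = -111*(12 + 9 - 70) - 612 = -111*(-49) - 612 = 5439 - 612 = 4827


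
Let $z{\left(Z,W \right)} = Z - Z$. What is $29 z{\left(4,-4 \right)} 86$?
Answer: $0$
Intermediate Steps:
$z{\left(Z,W \right)} = 0$
$29 z{\left(4,-4 \right)} 86 = 29 \cdot 0 \cdot 86 = 0 \cdot 86 = 0$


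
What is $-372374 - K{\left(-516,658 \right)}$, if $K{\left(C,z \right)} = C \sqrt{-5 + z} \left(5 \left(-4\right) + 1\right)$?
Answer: $-372374 - 9804 \sqrt{653} \approx -6.229 \cdot 10^{5}$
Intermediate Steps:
$K{\left(C,z \right)} = - 19 C \sqrt{-5 + z}$ ($K{\left(C,z \right)} = C \sqrt{-5 + z} \left(-20 + 1\right) = C \sqrt{-5 + z} \left(-19\right) = - 19 C \sqrt{-5 + z}$)
$-372374 - K{\left(-516,658 \right)} = -372374 - \left(-19\right) \left(-516\right) \sqrt{-5 + 658} = -372374 - \left(-19\right) \left(-516\right) \sqrt{653} = -372374 - 9804 \sqrt{653}$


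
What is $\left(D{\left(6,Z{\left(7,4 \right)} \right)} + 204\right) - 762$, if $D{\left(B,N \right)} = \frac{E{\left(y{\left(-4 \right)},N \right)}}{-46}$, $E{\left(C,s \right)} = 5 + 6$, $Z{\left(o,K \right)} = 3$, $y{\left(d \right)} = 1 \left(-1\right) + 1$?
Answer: $- \frac{25679}{46} \approx -558.24$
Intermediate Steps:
$y{\left(d \right)} = 0$ ($y{\left(d \right)} = -1 + 1 = 0$)
$E{\left(C,s \right)} = 11$
$D{\left(B,N \right)} = - \frac{11}{46}$ ($D{\left(B,N \right)} = \frac{11}{-46} = 11 \left(- \frac{1}{46}\right) = - \frac{11}{46}$)
$\left(D{\left(6,Z{\left(7,4 \right)} \right)} + 204\right) - 762 = \left(- \frac{11}{46} + 204\right) - 762 = \frac{9373}{46} - 762 = - \frac{25679}{46}$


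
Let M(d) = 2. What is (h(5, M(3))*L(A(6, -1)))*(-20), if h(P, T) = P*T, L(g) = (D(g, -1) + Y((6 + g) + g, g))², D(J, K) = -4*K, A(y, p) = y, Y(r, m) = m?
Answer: -20000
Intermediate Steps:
L(g) = (4 + g)² (L(g) = (-4*(-1) + g)² = (4 + g)²)
(h(5, M(3))*L(A(6, -1)))*(-20) = ((5*2)*(4 + 6)²)*(-20) = (10*10²)*(-20) = (10*100)*(-20) = 1000*(-20) = -20000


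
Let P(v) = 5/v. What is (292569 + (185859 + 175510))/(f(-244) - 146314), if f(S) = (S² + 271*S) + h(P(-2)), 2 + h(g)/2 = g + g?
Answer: -326969/76458 ≈ -4.2765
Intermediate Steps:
h(g) = -4 + 4*g (h(g) = -4 + 2*(g + g) = -4 + 2*(2*g) = -4 + 4*g)
f(S) = -14 + S² + 271*S (f(S) = (S² + 271*S) + (-4 + 4*(5/(-2))) = (S² + 271*S) + (-4 + 4*(5*(-½))) = (S² + 271*S) + (-4 + 4*(-5/2)) = (S² + 271*S) + (-4 - 10) = (S² + 271*S) - 14 = -14 + S² + 271*S)
(292569 + (185859 + 175510))/(f(-244) - 146314) = (292569 + (185859 + 175510))/((-14 + (-244)² + 271*(-244)) - 146314) = (292569 + 361369)/((-14 + 59536 - 66124) - 146314) = 653938/(-6602 - 146314) = 653938/(-152916) = 653938*(-1/152916) = -326969/76458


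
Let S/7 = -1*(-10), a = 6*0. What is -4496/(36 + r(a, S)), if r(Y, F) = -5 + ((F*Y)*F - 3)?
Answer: -1124/7 ≈ -160.57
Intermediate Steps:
a = 0
S = 70 (S = 7*(-1*(-10)) = 7*10 = 70)
r(Y, F) = -8 + Y*F² (r(Y, F) = -5 + (Y*F² - 3) = -5 + (-3 + Y*F²) = -8 + Y*F²)
-4496/(36 + r(a, S)) = -4496/(36 + (-8 + 0*70²)) = -4496/(36 + (-8 + 0*4900)) = -4496/(36 + (-8 + 0)) = -4496/(36 - 8) = -4496/28 = (1/28)*(-4496) = -1124/7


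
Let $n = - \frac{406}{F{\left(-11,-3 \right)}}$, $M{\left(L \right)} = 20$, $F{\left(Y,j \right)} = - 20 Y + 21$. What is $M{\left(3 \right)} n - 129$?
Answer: $- \frac{39209}{241} \approx -162.69$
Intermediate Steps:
$F{\left(Y,j \right)} = 21 - 20 Y$
$n = - \frac{406}{241}$ ($n = - \frac{406}{21 - -220} = - \frac{406}{21 + 220} = - \frac{406}{241} \approx -1.6846$)
$M{\left(3 \right)} n - 129 = 20 \left(- \frac{406}{241}\right) - 129 = - \frac{8120}{241} - 129 = - \frac{39209}{241}$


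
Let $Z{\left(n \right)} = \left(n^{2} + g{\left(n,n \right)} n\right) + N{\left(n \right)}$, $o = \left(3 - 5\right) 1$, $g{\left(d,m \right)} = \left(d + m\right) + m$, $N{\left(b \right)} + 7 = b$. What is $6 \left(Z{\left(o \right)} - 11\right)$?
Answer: $-24$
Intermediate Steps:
$N{\left(b \right)} = -7 + b$
$g{\left(d,m \right)} = d + 2 m$
$o = -2$ ($o = \left(-2\right) 1 = -2$)
$Z{\left(n \right)} = -7 + n + 4 n^{2}$ ($Z{\left(n \right)} = \left(n^{2} + \left(n + 2 n\right) n\right) + \left(-7 + n\right) = \left(n^{2} + 3 n n\right) + \left(-7 + n\right) = \left(n^{2} + 3 n^{2}\right) + \left(-7 + n\right) = 4 n^{2} + \left(-7 + n\right) = -7 + n + 4 n^{2}$)
$6 \left(Z{\left(o \right)} - 11\right) = 6 \left(\left(-7 - 2 + 4 \left(-2\right)^{2}\right) - 11\right) = 6 \left(\left(-7 - 2 + 4 \cdot 4\right) - 11\right) = 6 \left(\left(-7 - 2 + 16\right) - 11\right) = 6 \left(7 - 11\right) = 6 \left(-4\right) = -24$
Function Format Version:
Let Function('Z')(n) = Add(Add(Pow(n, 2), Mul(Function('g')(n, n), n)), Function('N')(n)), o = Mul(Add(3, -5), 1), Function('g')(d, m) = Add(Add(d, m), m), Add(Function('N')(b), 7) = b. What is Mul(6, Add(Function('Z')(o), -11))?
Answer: -24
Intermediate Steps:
Function('N')(b) = Add(-7, b)
Function('g')(d, m) = Add(d, Mul(2, m))
o = -2 (o = Mul(-2, 1) = -2)
Function('Z')(n) = Add(-7, n, Mul(4, Pow(n, 2))) (Function('Z')(n) = Add(Add(Pow(n, 2), Mul(Add(n, Mul(2, n)), n)), Add(-7, n)) = Add(Add(Pow(n, 2), Mul(Mul(3, n), n)), Add(-7, n)) = Add(Add(Pow(n, 2), Mul(3, Pow(n, 2))), Add(-7, n)) = Add(Mul(4, Pow(n, 2)), Add(-7, n)) = Add(-7, n, Mul(4, Pow(n, 2))))
Mul(6, Add(Function('Z')(o), -11)) = Mul(6, Add(Add(-7, -2, Mul(4, Pow(-2, 2))), -11)) = Mul(6, Add(Add(-7, -2, Mul(4, 4)), -11)) = Mul(6, Add(Add(-7, -2, 16), -11)) = Mul(6, Add(7, -11)) = Mul(6, -4) = -24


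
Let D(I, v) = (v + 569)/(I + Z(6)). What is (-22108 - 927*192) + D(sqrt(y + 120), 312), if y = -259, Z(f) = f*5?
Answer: (-200092*sqrt(139) + 6001879*I)/(sqrt(139) - 30*I) ≈ -2.0007e+5 - 9.9969*I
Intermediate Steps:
Z(f) = 5*f
D(I, v) = (569 + v)/(30 + I) (D(I, v) = (v + 569)/(I + 5*6) = (569 + v)/(I + 30) = (569 + v)/(30 + I))
(-22108 - 927*192) + D(sqrt(y + 120), 312) = (-22108 - 927*192) + (569 + 312)/(30 + sqrt(-259 + 120)) = (-22108 - 177984) + 881/(30 + sqrt(-139)) = -200092 + 881/(30 + I*sqrt(139))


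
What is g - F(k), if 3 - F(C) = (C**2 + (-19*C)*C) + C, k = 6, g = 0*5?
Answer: -645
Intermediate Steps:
g = 0
F(C) = 3 - C + 18*C**2 (F(C) = 3 - ((C**2 + (-19*C)*C) + C) = 3 - ((C**2 - 19*C**2) + C) = 3 - (-18*C**2 + C) = 3 - (C - 18*C**2) = 3 + (-C + 18*C**2) = 3 - C + 18*C**2)
g - F(k) = 0 - (3 - 1*6 + 18*6**2) = 0 - (3 - 6 + 18*36) = 0 - (3 - 6 + 648) = 0 - 1*645 = 0 - 645 = -645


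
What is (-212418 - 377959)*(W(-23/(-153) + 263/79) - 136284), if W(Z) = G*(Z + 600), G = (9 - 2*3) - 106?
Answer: 1416062376889652/12087 ≈ 1.1716e+11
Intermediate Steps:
G = -103 (G = (9 - 6) - 106 = 3 - 106 = -103)
W(Z) = -61800 - 103*Z (W(Z) = -103*(Z + 600) = -103*(600 + Z) = -61800 - 103*Z)
(-212418 - 377959)*(W(-23/(-153) + 263/79) - 136284) = (-212418 - 377959)*((-61800 - 103*(-23/(-153) + 263/79)) - 136284) = -590377*((-61800 - 103*(-23*(-1/153) + 263*(1/79))) - 136284) = -590377*((-61800 - 103*(23/153 + 263/79)) - 136284) = -590377*((-61800 - 103*42056/12087) - 136284) = -590377*((-61800 - 4331768/12087) - 136284) = -590377*(-751308368/12087 - 136284) = -590377*(-2398573076/12087) = 1416062376889652/12087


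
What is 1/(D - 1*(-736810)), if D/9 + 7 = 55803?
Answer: 1/1238974 ≈ 8.0712e-7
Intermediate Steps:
D = 502164 (D = -63 + 9*55803 = -63 + 502227 = 502164)
1/(D - 1*(-736810)) = 1/(502164 - 1*(-736810)) = 1/(502164 + 736810) = 1/1238974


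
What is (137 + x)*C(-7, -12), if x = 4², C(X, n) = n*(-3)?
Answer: 5508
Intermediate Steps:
C(X, n) = -3*n
x = 16
(137 + x)*C(-7, -12) = (137 + 16)*(-3*(-12)) = 153*36 = 5508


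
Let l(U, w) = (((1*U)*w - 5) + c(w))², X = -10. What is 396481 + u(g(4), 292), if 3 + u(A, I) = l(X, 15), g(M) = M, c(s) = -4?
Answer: 421759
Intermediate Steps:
l(U, w) = (-9 + U*w)² (l(U, w) = (((1*U)*w - 5) - 4)² = ((U*w - 5) - 4)² = ((-5 + U*w) - 4)² = (-9 + U*w)²)
u(A, I) = 25278 (u(A, I) = -3 + (-9 - 10*15)² = -3 + (-9 - 150)² = -3 + (-159)² = -3 + 25281 = 25278)
396481 + u(g(4), 292) = 396481 + 25278 = 421759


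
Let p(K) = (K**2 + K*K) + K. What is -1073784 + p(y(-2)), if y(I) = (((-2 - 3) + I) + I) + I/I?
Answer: -1073664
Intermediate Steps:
y(I) = -4 + 2*I (y(I) = ((-5 + I) + I) + 1 = (-5 + 2*I) + 1 = -4 + 2*I)
p(K) = K + 2*K**2 (p(K) = (K**2 + K**2) + K = 2*K**2 + K = K + 2*K**2)
-1073784 + p(y(-2)) = -1073784 + (-4 + 2*(-2))*(1 + 2*(-4 + 2*(-2))) = -1073784 + (-4 - 4)*(1 + 2*(-4 - 4)) = -1073784 - 8*(1 + 2*(-8)) = -1073784 - 8*(1 - 16) = -1073784 - 8*(-15) = -1073784 + 120 = -1073664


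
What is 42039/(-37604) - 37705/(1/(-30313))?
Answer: 42979554368621/37604 ≈ 1.1430e+9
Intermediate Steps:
42039/(-37604) - 37705/(1/(-30313)) = 42039*(-1/37604) - 37705/(-1/30313) = -42039/37604 - 37705*(-30313) = -42039/37604 + 1142951665 = 42979554368621/37604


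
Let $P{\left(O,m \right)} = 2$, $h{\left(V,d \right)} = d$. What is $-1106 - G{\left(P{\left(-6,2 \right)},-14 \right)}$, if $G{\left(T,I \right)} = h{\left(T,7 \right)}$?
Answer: $-1113$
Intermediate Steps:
$G{\left(T,I \right)} = 7$
$-1106 - G{\left(P{\left(-6,2 \right)},-14 \right)} = -1106 - 7 = -1113$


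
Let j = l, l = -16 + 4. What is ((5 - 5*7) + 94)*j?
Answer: -768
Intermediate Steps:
l = -12
j = -12
((5 - 5*7) + 94)*j = ((5 - 5*7) + 94)*(-12) = ((5 - 35) + 94)*(-12) = (-30 + 94)*(-12) = 64*(-12) = -768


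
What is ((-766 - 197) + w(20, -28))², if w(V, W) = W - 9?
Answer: 1000000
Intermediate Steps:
w(V, W) = -9 + W
((-766 - 197) + w(20, -28))² = ((-766 - 197) + (-9 - 28))² = (-963 - 37)² = (-1000)² = 1000000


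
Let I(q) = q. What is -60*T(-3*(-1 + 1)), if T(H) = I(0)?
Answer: 0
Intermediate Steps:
T(H) = 0
-60*T(-3*(-1 + 1)) = -60*0 = 0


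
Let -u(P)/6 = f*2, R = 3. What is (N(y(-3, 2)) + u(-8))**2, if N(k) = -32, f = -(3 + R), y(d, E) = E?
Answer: 1600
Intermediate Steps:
f = -6 (f = -(3 + 3) = -1*6 = -6)
u(P) = 72 (u(P) = -(-36)*2 = -6*(-12) = 72)
(N(y(-3, 2)) + u(-8))**2 = (-32 + 72)**2 = 40**2 = 1600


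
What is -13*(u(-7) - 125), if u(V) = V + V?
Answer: 1807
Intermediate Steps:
u(V) = 2*V
-13*(u(-7) - 125) = -13*(2*(-7) - 125) = -13*(-14 - 125) = -13*(-139) = 1807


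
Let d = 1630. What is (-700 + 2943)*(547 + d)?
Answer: 4883011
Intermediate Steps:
(-700 + 2943)*(547 + d) = (-700 + 2943)*(547 + 1630) = 2243*2177 = 4883011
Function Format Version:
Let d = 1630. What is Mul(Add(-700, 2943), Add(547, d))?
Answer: 4883011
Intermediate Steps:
Mul(Add(-700, 2943), Add(547, d)) = Mul(Add(-700, 2943), Add(547, 1630)) = Mul(2243, 2177) = 4883011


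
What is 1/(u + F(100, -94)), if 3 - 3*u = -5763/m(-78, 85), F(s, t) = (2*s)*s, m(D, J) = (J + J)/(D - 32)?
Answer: 1/18758 ≈ 5.3311e-5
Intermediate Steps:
m(D, J) = 2*J/(-32 + D) (m(D, J) = (2*J)/(-32 + D) = 2*J/(-32 + D))
F(s, t) = 2*s²
u = -1242 (u = 1 - (-1921)/(2*85/(-32 - 78)) = 1 - (-1921)/(2*85/(-110)) = 1 - (-1921)/(2*85*(-1/110)) = 1 - (-1921)/(-17/11) = 1 - (-1921)*(-11)/17 = 1 - ⅓*3729 = 1 - 1243 = -1242)
1/(u + F(100, -94)) = 1/(-1242 + 2*100²) = 1/(-1242 + 2*10000) = 1/(-1242 + 20000) = 1/18758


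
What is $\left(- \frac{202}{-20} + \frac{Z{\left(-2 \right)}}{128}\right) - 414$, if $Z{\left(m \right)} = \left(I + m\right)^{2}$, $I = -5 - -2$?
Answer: $- \frac{258371}{640} \approx -403.7$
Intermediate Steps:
$I = -3$ ($I = -5 + 2 = -3$)
$Z{\left(m \right)} = \left(-3 + m\right)^{2}$
$\left(- \frac{202}{-20} + \frac{Z{\left(-2 \right)}}{128}\right) - 414 = \left(- \frac{202}{-20} + \frac{\left(-3 - 2\right)^{2}}{128}\right) - 414 = \left(\left(-202\right) \left(- \frac{1}{20}\right) + \left(-5\right)^{2} \cdot \frac{1}{128}\right) - 414 = \left(\frac{101}{10} + 25 \cdot \frac{1}{128}\right) - 414 = \left(\frac{101}{10} + \frac{25}{128}\right) - 414 = \frac{6589}{640} - 414 = - \frac{258371}{640}$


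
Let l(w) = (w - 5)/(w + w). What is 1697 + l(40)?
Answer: 27159/16 ≈ 1697.4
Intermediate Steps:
l(w) = (-5 + w)/(2*w) (l(w) = (-5 + w)/((2*w)) = (-5 + w)*(1/(2*w)) = (-5 + w)/(2*w))
1697 + l(40) = 1697 + (½)*(-5 + 40)/40 = 1697 + (½)*(1/40)*35 = 1697 + 7/16 = 27159/16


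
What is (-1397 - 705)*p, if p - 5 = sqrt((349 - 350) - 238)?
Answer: -10510 - 2102*I*sqrt(239) ≈ -10510.0 - 32496.0*I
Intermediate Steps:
p = 5 + I*sqrt(239) (p = 5 + sqrt((349 - 350) - 238) = 5 + sqrt(-1 - 238) = 5 + sqrt(-239) = 5 + I*sqrt(239) ≈ 5.0 + 15.46*I)
(-1397 - 705)*p = (-1397 - 705)*(5 + I*sqrt(239)) = -2102*(5 + I*sqrt(239)) = -10510 - 2102*I*sqrt(239)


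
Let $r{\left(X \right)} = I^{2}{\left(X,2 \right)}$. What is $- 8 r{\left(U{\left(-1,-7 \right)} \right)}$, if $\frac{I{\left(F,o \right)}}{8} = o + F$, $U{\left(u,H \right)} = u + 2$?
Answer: $-4608$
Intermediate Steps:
$U{\left(u,H \right)} = 2 + u$
$I{\left(F,o \right)} = 8 F + 8 o$ ($I{\left(F,o \right)} = 8 \left(o + F\right) = 8 \left(F + o\right) = 8 F + 8 o$)
$r{\left(X \right)} = \left(16 + 8 X\right)^{2}$ ($r{\left(X \right)} = \left(8 X + 8 \cdot 2\right)^{2} = \left(8 X + 16\right)^{2} = \left(16 + 8 X\right)^{2}$)
$- 8 r{\left(U{\left(-1,-7 \right)} \right)} = - 8 \cdot 64 \left(2 + \left(2 - 1\right)\right)^{2} = - 8 \cdot 64 \left(2 + 1\right)^{2} = - 8 \cdot 64 \cdot 3^{2} = - 8 \cdot 64 \cdot 9 = \left(-8\right) 576 = -4608$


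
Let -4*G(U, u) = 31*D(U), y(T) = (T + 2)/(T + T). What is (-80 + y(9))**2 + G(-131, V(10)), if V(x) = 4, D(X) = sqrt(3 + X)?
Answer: 2042041/324 - 62*I*sqrt(2) ≈ 6302.6 - 87.681*I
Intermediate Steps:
y(T) = (2 + T)/(2*T) (y(T) = (2 + T)/((2*T)) = (2 + T)*(1/(2*T)) = (2 + T)/(2*T))
G(U, u) = -31*sqrt(3 + U)/4
(-80 + y(9))**2 + G(-131, V(10)) = (-80 + (1/2)*(2 + 9)/9)**2 - 31*sqrt(3 - 131)/4 = (-80 + (1/2)*(1/9)*11)**2 - 62*I*sqrt(2) = (-80 + 11/18)**2 - 62*I*sqrt(2) = (-1429/18)**2 - 62*I*sqrt(2) = 2042041/324 - 62*I*sqrt(2)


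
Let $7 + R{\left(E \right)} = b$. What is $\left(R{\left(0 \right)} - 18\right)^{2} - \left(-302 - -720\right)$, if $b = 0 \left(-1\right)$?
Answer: $207$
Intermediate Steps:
$b = 0$
$R{\left(E \right)} = -7$ ($R{\left(E \right)} = -7 + 0 = -7$)
$\left(R{\left(0 \right)} - 18\right)^{2} - \left(-302 - -720\right) = \left(-7 - 18\right)^{2} - \left(-302 - -720\right) = \left(-25\right)^{2} - \left(-302 + 720\right) = 625 - 418 = 207$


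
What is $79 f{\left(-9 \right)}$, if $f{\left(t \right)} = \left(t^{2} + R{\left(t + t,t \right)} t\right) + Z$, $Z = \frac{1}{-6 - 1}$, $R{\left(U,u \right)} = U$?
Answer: $\frac{134300}{7} \approx 19186.0$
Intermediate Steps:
$Z = - \frac{1}{7}$ ($Z = \frac{1}{-7} = - \frac{1}{7} \approx -0.14286$)
$f{\left(t \right)} = - \frac{1}{7} + 3 t^{2}$ ($f{\left(t \right)} = \left(t^{2} + \left(t + t\right) t\right) - \frac{1}{7} = \left(t^{2} + 2 t t\right) - \frac{1}{7} = \left(t^{2} + 2 t^{2}\right) - \frac{1}{7} = 3 t^{2} - \frac{1}{7} = - \frac{1}{7} + 3 t^{2}$)
$79 f{\left(-9 \right)} = 79 \left(- \frac{1}{7} + 3 \left(-9\right)^{2}\right) = 79 \left(- \frac{1}{7} + 3 \cdot 81\right) = 79 \left(- \frac{1}{7} + 243\right) = 79 \cdot \frac{1700}{7} = \frac{134300}{7}$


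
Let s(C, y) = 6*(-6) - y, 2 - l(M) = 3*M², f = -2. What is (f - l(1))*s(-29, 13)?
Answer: 49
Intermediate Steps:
l(M) = 2 - 3*M²
s(C, y) = -36 - y
(f - l(1))*s(-29, 13) = (-2 - (2 - 3*1²))*(-36 - 1*13) = (-2 - (2 - 3*1))*(-36 - 13) = (-2 - (2 - 3))*(-49) = (-2 - 1*(-1))*(-49) = (-2 + 1)*(-49) = -1*(-49) = 49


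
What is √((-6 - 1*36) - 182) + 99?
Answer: 99 + 4*I*√14 ≈ 99.0 + 14.967*I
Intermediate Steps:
√((-6 - 1*36) - 182) + 99 = √((-6 - 36) - 182) + 99 = √(-42 - 182) + 99 = √(-224) + 99 = 4*I*√14 + 99 = 99 + 4*I*√14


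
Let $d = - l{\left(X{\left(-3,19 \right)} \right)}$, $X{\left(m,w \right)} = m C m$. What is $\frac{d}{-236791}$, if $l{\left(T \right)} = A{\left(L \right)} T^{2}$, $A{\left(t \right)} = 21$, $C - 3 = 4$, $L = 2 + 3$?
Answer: $\frac{83349}{236791} \approx 0.35199$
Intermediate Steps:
$L = 5$
$C = 7$ ($C = 3 + 4 = 7$)
$X{\left(m,w \right)} = 7 m^{2}$ ($X{\left(m,w \right)} = m 7 m = 7 m m = 7 m^{2}$)
$l{\left(T \right)} = 21 T^{2}$
$d = -83349$ ($d = - 21 \left(7 \left(-3\right)^{2}\right)^{2} = - 21 \left(7 \cdot 9\right)^{2} = - 21 \cdot 63^{2} = - 21 \cdot 3969 = \left(-1\right) 83349 = -83349$)
$\frac{d}{-236791} = - \frac{83349}{-236791} = \left(-83349\right) \left(- \frac{1}{236791}\right) = \frac{83349}{236791}$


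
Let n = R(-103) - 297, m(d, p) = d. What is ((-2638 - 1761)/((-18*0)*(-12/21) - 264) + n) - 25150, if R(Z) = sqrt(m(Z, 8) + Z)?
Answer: -6713609/264 + I*sqrt(206) ≈ -25430.0 + 14.353*I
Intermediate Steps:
R(Z) = sqrt(2)*sqrt(Z) (R(Z) = sqrt(Z + Z) = sqrt(2*Z) = sqrt(2)*sqrt(Z))
n = -297 + I*sqrt(206) (n = sqrt(2)*sqrt(-103) - 297 = sqrt(2)*(I*sqrt(103)) - 297 = I*sqrt(206) - 297 = -297 + I*sqrt(206) ≈ -297.0 + 14.353*I)
((-2638 - 1761)/((-18*0)*(-12/21) - 264) + n) - 25150 = ((-2638 - 1761)/((-18*0)*(-12/21) - 264) + (-297 + I*sqrt(206))) - 25150 = (-4399/(0*(-12*1/21) - 264) + (-297 + I*sqrt(206))) - 25150 = (-4399/(0*(-4/7) - 264) + (-297 + I*sqrt(206))) - 25150 = (-4399/(0 - 264) + (-297 + I*sqrt(206))) - 25150 = (-4399/(-264) + (-297 + I*sqrt(206))) - 25150 = (-4399*(-1/264) + (-297 + I*sqrt(206))) - 25150 = (4399/264 + (-297 + I*sqrt(206))) - 25150 = (-74009/264 + I*sqrt(206)) - 25150 = -6713609/264 + I*sqrt(206)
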